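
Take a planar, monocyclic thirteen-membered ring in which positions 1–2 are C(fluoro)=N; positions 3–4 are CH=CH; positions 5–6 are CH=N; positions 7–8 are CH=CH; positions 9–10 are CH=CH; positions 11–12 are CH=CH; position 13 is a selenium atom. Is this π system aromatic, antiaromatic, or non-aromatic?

Aromatic

The p orbitals form a continuous loop: the double-bond atoms are sp², each contributing one p electron; each =N– nitrogen is pyridine-type (lone pair in the sp² plane, one electron in the p orbital); the selenium donates one lone pair from its p orbital. The ring is fully conjugated.
Counting π electrons: 6 × 2 = 12 from the double-bond units + 2 from the Se atom = 14.
Since 14 = 4·3 + 2, the ring meets the 4n+2 criterion.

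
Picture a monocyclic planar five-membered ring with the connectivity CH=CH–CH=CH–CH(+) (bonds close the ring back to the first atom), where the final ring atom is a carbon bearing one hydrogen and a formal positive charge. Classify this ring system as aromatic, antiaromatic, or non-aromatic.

Every ring atom contributes a p orbital perpendicular to the ring (every atom in a ring double bond is sp² and brings one electron to the p orbital; the carbocation has an empty p orbital), so the π system is cyclic and fully conjugated.
Tallying contributions gives 2 × 2 = 4 from the double-bond units + 0 from the CH(+) atom = 4.
4 is a 4n count (n = 1), so the planar conjugated ring is antiaromatic.
(The species described is the cyclopentadienyl cation.)

Antiaromatic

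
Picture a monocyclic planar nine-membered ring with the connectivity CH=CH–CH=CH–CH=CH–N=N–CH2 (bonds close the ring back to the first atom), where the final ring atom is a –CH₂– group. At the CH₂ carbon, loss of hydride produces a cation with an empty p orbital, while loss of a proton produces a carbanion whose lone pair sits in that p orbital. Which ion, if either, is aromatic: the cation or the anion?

The anion

Both ions have a continuous loop of p orbitals — each ring atom is sp².
Cation: 4 × 2 + 0 = 8 π electrons → 4(2), antiaromatic.
Anion: 4 × 2 + 2 = 10 π electrons → 4(2)+2, aromatic.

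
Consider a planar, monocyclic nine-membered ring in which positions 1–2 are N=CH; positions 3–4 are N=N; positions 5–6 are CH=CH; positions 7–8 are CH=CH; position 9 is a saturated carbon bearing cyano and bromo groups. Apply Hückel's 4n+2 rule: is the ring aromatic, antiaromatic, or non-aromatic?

Non-aromatic

Because that saturated carbon is sp³ and has no p orbital in the ring π system at the C(cyano)(bromo) position, the π system cannot extend all the way around the ring.
A ring that is not fully conjugated cannot be aromatic or antiaromatic regardless of its π-electron count.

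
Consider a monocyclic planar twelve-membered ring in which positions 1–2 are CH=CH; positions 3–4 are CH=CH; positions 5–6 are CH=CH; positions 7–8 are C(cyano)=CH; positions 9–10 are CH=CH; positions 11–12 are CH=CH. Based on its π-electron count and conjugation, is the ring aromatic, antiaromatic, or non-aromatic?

The p orbitals form a continuous loop: each doubly-bonded ring atom is sp² with one p-orbital electron. The ring is fully conjugated.
π-electron count: 6 × 2 = 12 from the 6 double-bond units.
With 12 = 4·3 π electrons, Hückel's rule classifies the planar ring as antiaromatic.

Antiaromatic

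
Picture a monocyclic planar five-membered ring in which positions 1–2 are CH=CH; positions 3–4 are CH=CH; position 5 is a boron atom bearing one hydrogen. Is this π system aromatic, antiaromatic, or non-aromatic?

Antiaromatic

Check conjugation: each doubly-bonded ring atom is sp² with one p-orbital electron; the boron has an empty p orbital — every position has a p orbital, so the cyclic π system is continuous.
π-electron count: 2 × 2 = 4 from the double-bond units + 0 from the BH atom = 4.
4 = 4(1); a planar, fully conjugated 4n system is antiaromatic.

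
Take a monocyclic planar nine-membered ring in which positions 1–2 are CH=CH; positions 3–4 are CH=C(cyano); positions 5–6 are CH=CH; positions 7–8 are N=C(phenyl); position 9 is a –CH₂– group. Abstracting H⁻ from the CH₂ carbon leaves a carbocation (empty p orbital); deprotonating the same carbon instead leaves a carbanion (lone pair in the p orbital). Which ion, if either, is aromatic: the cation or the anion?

The anion

Once that carbon is sp², every ring atom has a p orbital and both ions are fully conjugated.
Cation: 4 × 2 + 0 = 8 π electrons → 4(2), antiaromatic.
Anion: 4 × 2 + 2 = 10 π electrons → 4(2)+2, aromatic.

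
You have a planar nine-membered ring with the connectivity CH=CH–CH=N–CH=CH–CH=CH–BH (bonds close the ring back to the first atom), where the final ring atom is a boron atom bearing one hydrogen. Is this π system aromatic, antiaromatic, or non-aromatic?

Antiaromatic

All ring atoms are sp² and supply a p orbital to the ring (the double-bond atoms are sp², each contributing one p electron; each sp² =N– keeps its lone pair in-plane and puts one electron into the π system; the boron has an empty p orbital); the conjugation is uninterrupted.
Adding the contributions, 4 × 2 = 8 from the double-bond units + 0 from the BH atom = 8.
With 8 = 4·2 π electrons, Hückel's rule classifies the planar ring as antiaromatic.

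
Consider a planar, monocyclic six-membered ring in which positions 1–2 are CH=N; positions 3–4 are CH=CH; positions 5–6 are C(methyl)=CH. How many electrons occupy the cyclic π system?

Every ring atom contributes a p orbital perpendicular to the ring (every atom in a ring double bond is sp² and brings one electron to the p orbital; each =N– nitrogen is pyridine-type (lone pair in the sp² plane, one electron in the p orbital)), so the π system is cyclic and fully conjugated.
Counting π electrons: 3 × 2 = 6 from the 3 double-bond units.

6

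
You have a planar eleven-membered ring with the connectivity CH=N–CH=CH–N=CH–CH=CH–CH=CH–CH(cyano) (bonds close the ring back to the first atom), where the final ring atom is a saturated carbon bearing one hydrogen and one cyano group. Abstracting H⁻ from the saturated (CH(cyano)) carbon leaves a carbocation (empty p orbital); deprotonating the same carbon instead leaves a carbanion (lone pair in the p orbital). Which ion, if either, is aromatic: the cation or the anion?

In either ion the ring is fully conjugated: every atom, including the new sp² carbon, supplies a p orbital.
Cation: 5 × 2 + 0 = 10 π electrons → 4(2)+2, aromatic.
Anion: 5 × 2 + 2 = 12 π electrons → 4(3), antiaromatic.

The cation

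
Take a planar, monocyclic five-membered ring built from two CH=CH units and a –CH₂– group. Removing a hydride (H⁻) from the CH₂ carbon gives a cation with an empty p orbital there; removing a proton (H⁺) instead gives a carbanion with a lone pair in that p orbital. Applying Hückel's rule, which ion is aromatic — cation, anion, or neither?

The anion

Both ions have a continuous loop of p orbitals — each ring atom is sp².
Cation: 2 × 2 + 0 = 4 π electrons → 4(1), antiaromatic.
Anion: 2 × 2 + 2 = 6 π electrons → 4(1)+2, aromatic.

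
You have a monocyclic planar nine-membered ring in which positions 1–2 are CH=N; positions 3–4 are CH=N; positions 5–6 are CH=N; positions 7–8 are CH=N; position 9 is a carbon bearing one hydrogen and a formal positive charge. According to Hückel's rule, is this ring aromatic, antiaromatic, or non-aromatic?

Antiaromatic

Every ring atom contributes a p orbital perpendicular to the ring (every atom in a ring double bond is sp² and brings one electron to the p orbital; the doubly-bonded nitrogens are pyridine-type — their lone pairs lie in the ring plane, leaving one electron in the p orbital; the carbocation has an empty p orbital), so the π system is cyclic and fully conjugated.
Tallying contributions gives 4 × 2 = 8 from the double-bond units + 0 from the CH(+) atom = 8.
With 8 = 4·2 π electrons, Hückel's rule classifies the planar ring as antiaromatic.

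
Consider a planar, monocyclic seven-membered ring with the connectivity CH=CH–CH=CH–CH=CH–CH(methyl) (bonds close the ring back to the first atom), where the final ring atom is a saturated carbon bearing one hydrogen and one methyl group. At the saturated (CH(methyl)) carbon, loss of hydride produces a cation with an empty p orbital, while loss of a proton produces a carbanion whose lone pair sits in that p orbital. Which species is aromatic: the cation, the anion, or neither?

In both ions every ring atom is sp² and contributes a p orbital, so both rings are fully conjugated.
Cation: 3 × 2 + 0 = 6 π electrons → 4(1)+2, aromatic.
Anion: 3 × 2 + 2 = 8 π electrons → 4(2), antiaromatic.

The cation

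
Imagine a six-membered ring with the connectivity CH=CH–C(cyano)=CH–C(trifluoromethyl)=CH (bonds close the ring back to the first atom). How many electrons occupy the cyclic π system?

All ring atoms are sp² and supply a p orbital to the ring (each doubly-bonded ring atom is sp² with one p-orbital electron); the conjugation is uninterrupted.
Adding the contributions, 3 × 2 = 6 from the 3 double-bond units.

6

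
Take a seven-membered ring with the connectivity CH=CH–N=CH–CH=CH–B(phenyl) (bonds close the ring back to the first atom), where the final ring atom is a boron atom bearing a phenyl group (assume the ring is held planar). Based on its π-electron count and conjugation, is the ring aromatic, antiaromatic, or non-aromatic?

Every ring atom contributes a p orbital perpendicular to the ring (each doubly-bonded ring atom is sp² with one p-orbital electron; each =N– nitrogen is pyridine-type (lone pair in the sp² plane, one electron in the p orbital); the boron has an empty p orbital), so the π system is cyclic and fully conjugated.
Tallying contributions gives 3 × 2 = 6 from the double-bond units + 0 from the B(phenyl) atom = 6.
6 = 4(1) + 2, which satisfies Hückel's 4n+2 rule.

Aromatic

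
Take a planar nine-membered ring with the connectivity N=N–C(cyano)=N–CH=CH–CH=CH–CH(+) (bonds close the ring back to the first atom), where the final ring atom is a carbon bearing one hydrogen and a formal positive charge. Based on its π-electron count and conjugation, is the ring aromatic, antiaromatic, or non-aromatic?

Check conjugation: each doubly-bonded ring atom is sp² with one p-orbital electron; the doubly-bonded nitrogens are pyridine-type — their lone pairs lie in the ring plane, leaving one electron in the p orbital; the carbocation has an empty p orbital — every position has a p orbital, so the cyclic π system is continuous.
π-electron count: 4 × 2 = 8 from the double-bond units + 0 from the CH(+) atom = 8.
With 8 = 4·2 π electrons, Hückel's rule classifies the planar ring as antiaromatic.

Antiaromatic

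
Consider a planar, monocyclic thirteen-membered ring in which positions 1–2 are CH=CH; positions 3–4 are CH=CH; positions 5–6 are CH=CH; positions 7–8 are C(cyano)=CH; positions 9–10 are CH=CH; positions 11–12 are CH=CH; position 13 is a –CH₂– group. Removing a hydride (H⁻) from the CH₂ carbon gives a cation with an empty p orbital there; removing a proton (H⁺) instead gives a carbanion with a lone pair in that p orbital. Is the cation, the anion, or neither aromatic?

Once that carbon is sp², every ring atom has a p orbital and both ions are fully conjugated.
Cation: 6 × 2 + 0 = 12 π electrons → 4(3), antiaromatic.
Anion: 6 × 2 + 2 = 14 π electrons → 4(3)+2, aromatic.

The anion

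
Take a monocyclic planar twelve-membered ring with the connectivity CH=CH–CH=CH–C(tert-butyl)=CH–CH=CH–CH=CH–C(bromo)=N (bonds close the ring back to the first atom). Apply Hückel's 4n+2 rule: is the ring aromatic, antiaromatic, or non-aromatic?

Antiaromatic

The p orbitals form a continuous loop: every atom in a ring double bond is sp² and brings one electron to the p orbital; each =N– nitrogen is pyridine-type (lone pair in the sp² plane, one electron in the p orbital). The ring is fully conjugated.
Adding the contributions, 6 × 2 = 12 from the 6 double-bond units.
A 4n π count (12, n = 3) in a planar conjugated ring means antiaromatic.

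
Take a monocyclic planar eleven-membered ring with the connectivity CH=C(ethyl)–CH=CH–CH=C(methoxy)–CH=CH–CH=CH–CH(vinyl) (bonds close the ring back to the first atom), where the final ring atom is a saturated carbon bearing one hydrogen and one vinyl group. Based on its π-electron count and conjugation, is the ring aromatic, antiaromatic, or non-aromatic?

Because that saturated carbon is sp³ and has no p orbital in the ring π system at the CH(vinyl) position, the π system cannot extend all the way around the ring.
Without a continuous loop of overlapping p orbitals the Hückel electron count never comes into play.

Non-aromatic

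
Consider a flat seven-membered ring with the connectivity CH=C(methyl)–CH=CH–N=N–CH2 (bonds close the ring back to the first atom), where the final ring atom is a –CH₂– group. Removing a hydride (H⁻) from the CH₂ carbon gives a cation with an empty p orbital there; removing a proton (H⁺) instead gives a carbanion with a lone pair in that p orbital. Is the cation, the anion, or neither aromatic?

Both ions have a continuous loop of p orbitals — each ring atom is sp².
Cation: 3 × 2 + 0 = 6 π electrons → 4(1)+2, aromatic.
Anion: 3 × 2 + 2 = 8 π electrons → 4(2), antiaromatic.

The cation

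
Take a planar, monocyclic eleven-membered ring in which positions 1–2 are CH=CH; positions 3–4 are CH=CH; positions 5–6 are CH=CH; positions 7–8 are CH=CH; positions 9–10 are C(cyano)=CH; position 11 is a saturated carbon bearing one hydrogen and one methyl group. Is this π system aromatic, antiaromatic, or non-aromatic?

Non-aromatic

Because that saturated carbon is sp³ and has no p orbital in the ring π system at the CH(methyl) position, the π system cannot extend all the way around the ring.
A ring that is not fully conjugated cannot be aromatic or antiaromatic regardless of its π-electron count.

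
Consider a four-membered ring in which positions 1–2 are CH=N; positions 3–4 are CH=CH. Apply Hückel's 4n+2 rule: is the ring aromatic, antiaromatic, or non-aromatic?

Antiaromatic

All ring atoms are sp² and supply a p orbital to the ring (every atom in a ring double bond is sp² and brings one electron to the p orbital; each =N– nitrogen is pyridine-type (lone pair in the sp² plane, one electron in the p orbital)); the conjugation is uninterrupted.
Tallying contributions gives 2 × 2 = 4 from the 2 double-bond units.
With 4 = 4·1 π electrons, Hückel's rule classifies the planar ring as antiaromatic.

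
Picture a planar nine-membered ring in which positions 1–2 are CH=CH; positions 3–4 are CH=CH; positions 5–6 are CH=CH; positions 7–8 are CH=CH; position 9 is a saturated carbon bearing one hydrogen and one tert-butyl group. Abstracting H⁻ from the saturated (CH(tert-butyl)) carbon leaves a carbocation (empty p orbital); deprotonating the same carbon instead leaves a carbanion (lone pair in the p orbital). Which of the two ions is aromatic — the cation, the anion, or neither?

In both ions every ring atom is sp² and contributes a p orbital, so both rings are fully conjugated.
Cation: 4 × 2 + 0 = 8 π electrons → 4(2), antiaromatic.
Anion: 4 × 2 + 2 = 10 π electrons → 4(2)+2, aromatic.

The anion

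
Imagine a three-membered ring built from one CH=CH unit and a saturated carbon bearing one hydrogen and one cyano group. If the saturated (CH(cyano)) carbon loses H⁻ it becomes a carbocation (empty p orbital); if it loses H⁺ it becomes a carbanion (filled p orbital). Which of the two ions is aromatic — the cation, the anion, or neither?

Once that carbon is sp², every ring atom has a p orbital and both ions are fully conjugated.
Cation: 1 × 2 + 0 = 2 π electrons → 4(0)+2, aromatic.
Anion: 1 × 2 + 2 = 4 π electrons → 4(1), antiaromatic.

The cation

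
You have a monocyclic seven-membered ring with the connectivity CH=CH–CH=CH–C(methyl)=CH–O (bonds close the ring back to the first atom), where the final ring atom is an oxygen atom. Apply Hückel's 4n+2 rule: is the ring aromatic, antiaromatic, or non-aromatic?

Antiaromatic

The p orbitals form a continuous loop: each doubly-bonded ring atom is sp² with one p-orbital electron; the oxygen donates one lone pair from its p orbital. The ring is fully conjugated.
π-electron count: 3 × 2 = 6 from the double-bond units + 2 from the O atom = 8.
8 = 4(2); a planar, fully conjugated 4n system is antiaromatic.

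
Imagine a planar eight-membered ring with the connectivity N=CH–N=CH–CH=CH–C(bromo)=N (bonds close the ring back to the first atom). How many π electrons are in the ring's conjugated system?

8

The p orbitals form a continuous loop: the double-bond atoms are sp², each contributing one p electron; the doubly-bonded nitrogens are pyridine-type — their lone pairs lie in the ring plane, leaving one electron in the p orbital. The ring is fully conjugated.
π-electron count: 4 × 2 = 8 from the 4 double-bond units.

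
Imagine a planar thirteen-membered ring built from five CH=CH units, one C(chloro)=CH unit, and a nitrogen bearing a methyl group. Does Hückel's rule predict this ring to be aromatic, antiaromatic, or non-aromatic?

Aromatic

Check conjugation: each doubly-bonded ring atom is sp² with one p-orbital electron; the pyrrole-type nitrogen donates its lone pair from the p orbital — every position has a p orbital, so the cyclic π system is continuous.
π-electron count: 6 × 2 = 12 from the double-bond units + 2 from the N(methyl) atom = 14.
14 = 4(3) + 2, which satisfies Hückel's 4n+2 rule.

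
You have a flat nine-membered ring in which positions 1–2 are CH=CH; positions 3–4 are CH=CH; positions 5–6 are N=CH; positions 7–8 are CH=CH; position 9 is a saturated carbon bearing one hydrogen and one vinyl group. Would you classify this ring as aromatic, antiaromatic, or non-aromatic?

At the CH(vinyl) position, that saturated carbon is sp³ and has no p orbital in the ring π system; the ring's p-orbital overlap is broken there.
Without a continuous loop of overlapping p orbitals the Hückel electron count never comes into play.

Non-aromatic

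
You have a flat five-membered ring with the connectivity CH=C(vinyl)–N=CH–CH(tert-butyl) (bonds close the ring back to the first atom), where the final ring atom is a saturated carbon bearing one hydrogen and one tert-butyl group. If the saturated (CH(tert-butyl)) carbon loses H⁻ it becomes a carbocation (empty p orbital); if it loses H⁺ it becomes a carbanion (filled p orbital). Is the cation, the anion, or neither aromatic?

In both ions every ring atom is sp² and contributes a p orbital, so both rings are fully conjugated.
Cation: 2 × 2 + 0 = 4 π electrons → 4(1), antiaromatic.
Anion: 2 × 2 + 2 = 6 π electrons → 4(1)+2, aromatic.

The anion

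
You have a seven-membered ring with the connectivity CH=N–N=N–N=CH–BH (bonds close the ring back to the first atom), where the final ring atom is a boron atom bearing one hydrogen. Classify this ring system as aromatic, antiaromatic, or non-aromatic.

All ring atoms are sp² and supply a p orbital to the ring (every atom in a ring double bond is sp² and brings one electron to the p orbital; each sp² =N– keeps its lone pair in-plane and puts one electron into the π system; the boron has an empty p orbital); the conjugation is uninterrupted.
Adding the contributions, 3 × 2 = 6 from the double-bond units + 0 from the BH atom = 6.
Since 6 = 4·1 + 2, the ring meets the 4n+2 criterion.

Aromatic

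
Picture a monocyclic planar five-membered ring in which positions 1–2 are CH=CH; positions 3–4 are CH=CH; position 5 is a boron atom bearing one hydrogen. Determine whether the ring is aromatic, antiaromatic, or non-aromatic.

Antiaromatic

Check conjugation: the double-bond atoms are sp², each contributing one p electron; the boron has an empty p orbital — every position has a p orbital, so the cyclic π system is continuous.
Counting π electrons: 2 × 2 = 4 from the double-bond units + 0 from the BH atom = 4.
A 4n π count (4, n = 1) in a planar conjugated ring means antiaromatic.
This is borole.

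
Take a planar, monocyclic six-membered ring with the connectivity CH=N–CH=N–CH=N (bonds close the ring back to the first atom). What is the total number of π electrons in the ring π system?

Check conjugation: each doubly-bonded ring atom is sp² with one p-orbital electron; the doubly-bonded nitrogens are pyridine-type — their lone pairs lie in the ring plane, leaving one electron in the p orbital — every position has a p orbital, so the cyclic π system is continuous.
Counting π electrons: 3 × 2 = 6 from the 3 double-bond units.

6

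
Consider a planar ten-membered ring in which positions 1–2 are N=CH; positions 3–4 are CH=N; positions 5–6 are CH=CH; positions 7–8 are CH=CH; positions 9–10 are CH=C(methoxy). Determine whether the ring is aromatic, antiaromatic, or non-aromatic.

Check conjugation: the double-bond atoms are sp², each contributing one p electron; each =N– nitrogen is pyridine-type (lone pair in the sp² plane, one electron in the p orbital) — every position has a p orbital, so the cyclic π system is continuous.
π-electron count: 5 × 2 = 10 from the 5 double-bond units.
10 = 4(2) + 2, which satisfies Hückel's 4n+2 rule.

Aromatic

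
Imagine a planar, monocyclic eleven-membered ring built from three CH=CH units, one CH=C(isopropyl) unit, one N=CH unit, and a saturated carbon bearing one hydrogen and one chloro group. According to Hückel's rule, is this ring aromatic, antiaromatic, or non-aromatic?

Because that saturated carbon is sp³ and has no p orbital in the ring π system at the CH(chloro) position, the π system cannot extend all the way around the ring.
Broken conjugation rules out both aromaticity and antiaromaticity.

Non-aromatic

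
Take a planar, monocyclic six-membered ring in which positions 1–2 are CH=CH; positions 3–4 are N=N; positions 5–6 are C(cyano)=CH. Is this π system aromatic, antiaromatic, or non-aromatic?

Check conjugation: the double-bond atoms are sp², each contributing one p electron; each sp² =N– keeps its lone pair in-plane and puts one electron into the π system — every position has a p orbital, so the cyclic π system is continuous.
π-electron count: 3 × 2 = 6 from the 3 double-bond units.
Since 6 = 4·1 + 2, the ring meets the 4n+2 criterion.

Aromatic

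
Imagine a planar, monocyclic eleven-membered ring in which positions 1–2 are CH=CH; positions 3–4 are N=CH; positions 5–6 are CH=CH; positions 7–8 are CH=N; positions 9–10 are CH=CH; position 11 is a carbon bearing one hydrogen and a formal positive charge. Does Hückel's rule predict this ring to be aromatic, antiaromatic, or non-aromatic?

Aromatic

Every ring atom contributes a p orbital perpendicular to the ring (the double-bond atoms are sp², each contributing one p electron; each =N– nitrogen is pyridine-type (lone pair in the sp² plane, one electron in the p orbital); the carbocation has an empty p orbital), so the π system is cyclic and fully conjugated.
Adding the contributions, 5 × 2 = 10 from the double-bond units + 0 from the CH(+) atom = 10.
With 10 π electrons (n = 2), the Hückel 4n+2 condition holds.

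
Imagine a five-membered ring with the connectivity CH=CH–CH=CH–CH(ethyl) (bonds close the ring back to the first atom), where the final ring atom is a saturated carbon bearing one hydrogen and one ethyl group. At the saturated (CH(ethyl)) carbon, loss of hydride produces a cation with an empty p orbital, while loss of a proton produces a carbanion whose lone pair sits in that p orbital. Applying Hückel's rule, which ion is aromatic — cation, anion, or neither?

In either ion the ring is fully conjugated: every atom, including the new sp² carbon, supplies a p orbital.
Cation: 2 × 2 + 0 = 4 π electrons → 4(1), antiaromatic.
Anion: 2 × 2 + 2 = 6 π electrons → 4(1)+2, aromatic.

The anion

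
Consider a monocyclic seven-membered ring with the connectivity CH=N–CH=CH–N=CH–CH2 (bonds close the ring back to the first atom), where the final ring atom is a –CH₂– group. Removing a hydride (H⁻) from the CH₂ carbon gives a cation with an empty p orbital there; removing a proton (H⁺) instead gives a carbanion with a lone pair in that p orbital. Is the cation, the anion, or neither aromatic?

The cation

In both ions every ring atom is sp² and contributes a p orbital, so both rings are fully conjugated.
Cation: 3 × 2 + 0 = 6 π electrons → 4(1)+2, aromatic.
Anion: 3 × 2 + 2 = 8 π electrons → 4(2), antiaromatic.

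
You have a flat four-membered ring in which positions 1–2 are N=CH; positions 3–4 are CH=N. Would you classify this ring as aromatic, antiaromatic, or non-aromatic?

Antiaromatic

All ring atoms are sp² and supply a p orbital to the ring (every atom in a ring double bond is sp² and brings one electron to the p orbital; each =N– nitrogen is pyridine-type (lone pair in the sp² plane, one electron in the p orbital)); the conjugation is uninterrupted.
π-electron count: 2 × 2 = 4 from the 2 double-bond units.
With 4 = 4·1 π electrons, Hückel's rule classifies the planar ring as antiaromatic.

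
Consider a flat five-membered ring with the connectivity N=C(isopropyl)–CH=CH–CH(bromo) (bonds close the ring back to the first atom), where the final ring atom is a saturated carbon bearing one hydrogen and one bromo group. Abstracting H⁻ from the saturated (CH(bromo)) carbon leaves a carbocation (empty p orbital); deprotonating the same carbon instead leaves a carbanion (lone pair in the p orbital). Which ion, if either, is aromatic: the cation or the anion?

Once that carbon is sp², every ring atom has a p orbital and both ions are fully conjugated.
Cation: 2 × 2 + 0 = 4 π electrons → 4(1), antiaromatic.
Anion: 2 × 2 + 2 = 6 π electrons → 4(1)+2, aromatic.

The anion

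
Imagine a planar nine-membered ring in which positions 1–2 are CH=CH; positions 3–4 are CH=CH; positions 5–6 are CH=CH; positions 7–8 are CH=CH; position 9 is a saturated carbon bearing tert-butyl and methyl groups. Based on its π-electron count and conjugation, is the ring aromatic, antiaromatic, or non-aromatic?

Non-aromatic

The C(tert-butyl)(methyl) carbon is saturated: that saturated carbon is sp³ and has no p orbital in the ring π system. Conjugation is not continuous around the ring.
Without a continuous loop of overlapping p orbitals the Hückel electron count never comes into play.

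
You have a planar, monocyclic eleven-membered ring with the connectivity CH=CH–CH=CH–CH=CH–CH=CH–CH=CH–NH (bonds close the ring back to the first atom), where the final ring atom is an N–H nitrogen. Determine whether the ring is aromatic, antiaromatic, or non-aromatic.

Antiaromatic

Check conjugation: the double-bond atoms are sp², each contributing one p electron; the pyrrole-type nitrogen donates its lone pair from the p orbital — every position has a p orbital, so the cyclic π system is continuous.
π-electron count: 5 × 2 = 10 from the double-bond units + 2 from the NH atom = 12.
A 4n π count (12, n = 3) in a planar conjugated ring means antiaromatic.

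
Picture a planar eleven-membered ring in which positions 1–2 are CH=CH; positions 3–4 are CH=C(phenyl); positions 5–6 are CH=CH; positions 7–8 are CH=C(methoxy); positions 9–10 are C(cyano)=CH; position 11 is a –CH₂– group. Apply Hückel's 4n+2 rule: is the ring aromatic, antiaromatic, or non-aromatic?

Non-aromatic

The CH2 carbon is saturated: the tetrahedral CH₂ carbon is sp³ and has no p orbital in the ring π system. Conjugation is not continuous around the ring.
Hückel's rule only applies to fully conjugated rings, so this one is simply non-aromatic.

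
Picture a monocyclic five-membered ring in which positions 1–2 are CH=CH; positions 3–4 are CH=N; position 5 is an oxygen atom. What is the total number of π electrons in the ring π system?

Every ring atom contributes a p orbital perpendicular to the ring (the double-bond atoms are sp², each contributing one p electron; the doubly-bonded nitrogens are pyridine-type — their lone pairs lie in the ring plane, leaving one electron in the p orbital; the oxygen donates one lone pair from its p orbital), so the π system is cyclic and fully conjugated.
Tallying contributions gives 2 × 2 = 4 from the double-bond units + 2 from the O atom = 6.

6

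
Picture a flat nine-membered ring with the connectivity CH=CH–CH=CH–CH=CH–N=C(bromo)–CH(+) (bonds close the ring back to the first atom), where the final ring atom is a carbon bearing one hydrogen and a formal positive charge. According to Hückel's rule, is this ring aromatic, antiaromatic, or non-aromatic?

Antiaromatic

Every ring atom contributes a p orbital perpendicular to the ring (every atom in a ring double bond is sp² and brings one electron to the p orbital; each sp² =N– keeps its lone pair in-plane and puts one electron into the π system; the carbocation has an empty p orbital), so the π system is cyclic and fully conjugated.
π-electron count: 4 × 2 = 8 from the double-bond units + 0 from the CH(+) atom = 8.
8 = 4(2); a planar, fully conjugated 4n system is antiaromatic.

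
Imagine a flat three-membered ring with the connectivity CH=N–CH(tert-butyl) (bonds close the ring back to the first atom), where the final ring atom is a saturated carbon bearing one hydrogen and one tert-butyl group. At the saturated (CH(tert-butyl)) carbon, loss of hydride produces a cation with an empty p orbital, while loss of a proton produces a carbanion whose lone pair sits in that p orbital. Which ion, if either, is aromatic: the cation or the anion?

The cation

Both ions have a continuous loop of p orbitals — each ring atom is sp².
Cation: 1 × 2 + 0 = 2 π electrons → 4(0)+2, aromatic.
Anion: 1 × 2 + 2 = 4 π electrons → 4(1), antiaromatic.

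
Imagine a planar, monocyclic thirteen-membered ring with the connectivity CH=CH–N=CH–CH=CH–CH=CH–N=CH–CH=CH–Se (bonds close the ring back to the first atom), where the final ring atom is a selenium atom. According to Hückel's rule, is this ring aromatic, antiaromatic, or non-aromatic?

Check conjugation: the double-bond atoms are sp², each contributing one p electron; each sp² =N– keeps its lone pair in-plane and puts one electron into the π system; the selenium donates one lone pair from its p orbital — every position has a p orbital, so the cyclic π system is continuous.
Tallying contributions gives 6 × 2 = 12 from the double-bond units + 2 from the Se atom = 14.
That gives a 4n+2 count (14, n = 3).

Aromatic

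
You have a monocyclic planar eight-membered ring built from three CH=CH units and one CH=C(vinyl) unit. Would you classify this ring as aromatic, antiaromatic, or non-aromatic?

Every ring atom contributes a p orbital perpendicular to the ring (every atom in a ring double bond is sp² and brings one electron to the p orbital), so the π system is cyclic and fully conjugated.
π-electron count: 4 × 2 = 8 from the 4 double-bond units.
A 4n π count (8, n = 2) in a planar conjugated ring means antiaromatic.

Antiaromatic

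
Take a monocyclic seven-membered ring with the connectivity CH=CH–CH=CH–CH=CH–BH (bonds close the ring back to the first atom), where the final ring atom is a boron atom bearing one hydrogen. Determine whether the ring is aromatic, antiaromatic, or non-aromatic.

Aromatic

Check conjugation: each doubly-bonded ring atom is sp² with one p-orbital electron; the boron has an empty p orbital — every position has a p orbital, so the cyclic π system is continuous.
Counting π electrons: 3 × 2 = 6 from the double-bond units + 0 from the BH atom = 6.
Since 6 = 4·1 + 2, the ring meets the 4n+2 criterion.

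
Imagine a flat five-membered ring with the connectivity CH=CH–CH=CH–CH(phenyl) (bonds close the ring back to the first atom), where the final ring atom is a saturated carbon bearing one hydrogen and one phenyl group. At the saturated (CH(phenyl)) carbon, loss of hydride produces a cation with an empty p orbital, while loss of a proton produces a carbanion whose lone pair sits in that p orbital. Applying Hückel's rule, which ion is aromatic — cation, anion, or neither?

In both ions every ring atom is sp² and contributes a p orbital, so both rings are fully conjugated.
Cation: 2 × 2 + 0 = 4 π electrons → 4(1), antiaromatic.
Anion: 2 × 2 + 2 = 6 π electrons → 4(1)+2, aromatic.

The anion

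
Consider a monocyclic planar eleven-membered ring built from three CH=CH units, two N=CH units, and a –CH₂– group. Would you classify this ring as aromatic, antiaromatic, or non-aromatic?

Non-aromatic

The CH2 carbon is saturated: the tetrahedral CH₂ carbon is sp³ and has no p orbital in the ring π system. Conjugation is not continuous around the ring.
Without a continuous loop of overlapping p orbitals the Hückel electron count never comes into play.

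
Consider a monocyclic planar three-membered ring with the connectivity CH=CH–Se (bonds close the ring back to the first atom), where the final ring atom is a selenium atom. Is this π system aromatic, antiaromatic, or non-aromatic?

Antiaromatic

Every ring atom contributes a p orbital perpendicular to the ring (the double-bond atoms are sp², each contributing one p electron; the selenium donates one lone pair from its p orbital), so the π system is cyclic and fully conjugated.
Counting π electrons: 1 × 2 = 2 from the double-bond unit + 2 from the Se atom = 4.
4 is a 4n count (n = 1), so the planar conjugated ring is antiaromatic.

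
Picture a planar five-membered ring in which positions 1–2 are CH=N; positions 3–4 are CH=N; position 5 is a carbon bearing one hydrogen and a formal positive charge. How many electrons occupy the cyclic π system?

Every ring atom contributes a p orbital perpendicular to the ring (each doubly-bonded ring atom is sp² with one p-orbital electron; each =N– nitrogen is pyridine-type (lone pair in the sp² plane, one electron in the p orbital); the carbocation has an empty p orbital), so the π system is cyclic and fully conjugated.
Counting π electrons: 2 × 2 = 4 from the double-bond units + 0 from the CH(+) atom = 4.

4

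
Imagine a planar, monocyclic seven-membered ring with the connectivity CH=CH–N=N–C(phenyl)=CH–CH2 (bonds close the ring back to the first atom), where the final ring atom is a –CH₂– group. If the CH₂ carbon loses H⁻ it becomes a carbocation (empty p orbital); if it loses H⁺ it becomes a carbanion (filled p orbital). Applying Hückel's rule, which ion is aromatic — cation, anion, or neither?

The cation

In either ion the ring is fully conjugated: every atom, including the new sp² carbon, supplies a p orbital.
Cation: 3 × 2 + 0 = 6 π electrons → 4(1)+2, aromatic.
Anion: 3 × 2 + 2 = 8 π electrons → 4(2), antiaromatic.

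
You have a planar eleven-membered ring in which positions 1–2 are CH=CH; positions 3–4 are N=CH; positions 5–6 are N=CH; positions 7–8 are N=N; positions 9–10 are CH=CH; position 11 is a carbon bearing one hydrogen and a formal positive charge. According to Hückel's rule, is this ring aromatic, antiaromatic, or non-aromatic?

Aromatic

The p orbitals form a continuous loop: every atom in a ring double bond is sp² and brings one electron to the p orbital; the doubly-bonded nitrogens are pyridine-type — their lone pairs lie in the ring plane, leaving one electron in the p orbital; the carbocation has an empty p orbital. The ring is fully conjugated.
Counting π electrons: 5 × 2 = 10 from the double-bond units + 0 from the CH(+) atom = 10.
Since 10 = 4·2 + 2, the ring meets the 4n+2 criterion.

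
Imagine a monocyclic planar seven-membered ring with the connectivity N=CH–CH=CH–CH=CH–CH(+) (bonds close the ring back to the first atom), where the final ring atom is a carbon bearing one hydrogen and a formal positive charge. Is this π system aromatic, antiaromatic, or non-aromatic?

Aromatic

Every ring atom contributes a p orbital perpendicular to the ring (each doubly-bonded ring atom is sp² with one p-orbital electron; the doubly-bonded nitrogens are pyridine-type — their lone pairs lie in the ring plane, leaving one electron in the p orbital; the carbocation has an empty p orbital), so the π system is cyclic and fully conjugated.
Counting π electrons: 3 × 2 = 6 from the double-bond units + 0 from the CH(+) atom = 6.
Since 6 = 4·1 + 2, the ring meets the 4n+2 criterion.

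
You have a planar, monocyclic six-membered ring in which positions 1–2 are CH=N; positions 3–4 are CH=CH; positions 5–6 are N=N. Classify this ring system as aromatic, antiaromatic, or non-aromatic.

Aromatic

Every ring atom contributes a p orbital perpendicular to the ring (every atom in a ring double bond is sp² and brings one electron to the p orbital; each sp² =N– keeps its lone pair in-plane and puts one electron into the π system), so the π system is cyclic and fully conjugated.
Counting π electrons: 3 × 2 = 6 from the 3 double-bond units.
6 = 4(1) + 2, which satisfies Hückel's 4n+2 rule.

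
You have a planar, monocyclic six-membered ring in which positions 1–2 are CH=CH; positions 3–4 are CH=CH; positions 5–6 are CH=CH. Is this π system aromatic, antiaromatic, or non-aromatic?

Every ring atom contributes a p orbital perpendicular to the ring (the double-bond atoms are sp², each contributing one p electron), so the π system is cyclic and fully conjugated.
Tallying contributions gives 3 × 2 = 6 from the 3 double-bond units.
Since 6 = 4·1 + 2, the ring meets the 4n+2 criterion.
(This ring is benzene.)

Aromatic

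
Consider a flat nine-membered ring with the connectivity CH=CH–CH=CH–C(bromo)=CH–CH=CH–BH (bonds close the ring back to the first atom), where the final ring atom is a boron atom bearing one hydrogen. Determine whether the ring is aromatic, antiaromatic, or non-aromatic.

The p orbitals form a continuous loop: each doubly-bonded ring atom is sp² with one p-orbital electron; the boron has an empty p orbital. The ring is fully conjugated.
Tallying contributions gives 4 × 2 = 8 from the double-bond units + 0 from the BH atom = 8.
8 = 4(2); a planar, fully conjugated 4n system is antiaromatic.

Antiaromatic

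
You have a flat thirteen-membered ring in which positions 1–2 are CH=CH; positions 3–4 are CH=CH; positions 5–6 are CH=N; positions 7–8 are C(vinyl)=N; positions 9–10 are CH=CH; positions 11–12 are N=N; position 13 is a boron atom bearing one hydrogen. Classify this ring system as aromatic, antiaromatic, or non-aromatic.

The p orbitals form a continuous loop: every atom in a ring double bond is sp² and brings one electron to the p orbital; the doubly-bonded nitrogens are pyridine-type — their lone pairs lie in the ring plane, leaving one electron in the p orbital; the boron has an empty p orbital. The ring is fully conjugated.
Adding the contributions, 6 × 2 = 12 from the double-bond units + 0 from the BH atom = 12.
12 is a 4n count (n = 3), so the planar conjugated ring is antiaromatic.

Antiaromatic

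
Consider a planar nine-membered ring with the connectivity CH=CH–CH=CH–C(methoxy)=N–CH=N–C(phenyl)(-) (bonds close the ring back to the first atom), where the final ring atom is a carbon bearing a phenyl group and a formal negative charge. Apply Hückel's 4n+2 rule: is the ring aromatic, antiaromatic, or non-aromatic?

The p orbitals form a continuous loop: the double-bond atoms are sp², each contributing one p electron; each sp² =N– keeps its lone pair in-plane and puts one electron into the π system; the carbanion's lone pair occupies the p orbital. The ring is fully conjugated.
Adding the contributions, 4 × 2 = 8 from the double-bond units + 2 from the C(phenyl)(-) atom = 10.
That gives a 4n+2 count (10, n = 2).

Aromatic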